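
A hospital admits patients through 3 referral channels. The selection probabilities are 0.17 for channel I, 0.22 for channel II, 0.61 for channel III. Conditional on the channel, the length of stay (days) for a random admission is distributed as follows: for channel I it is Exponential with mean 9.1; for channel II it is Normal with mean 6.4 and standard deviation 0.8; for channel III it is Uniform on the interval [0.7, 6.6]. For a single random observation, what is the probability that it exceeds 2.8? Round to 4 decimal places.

0.7379

Conditional on each channel, P(X > 2.8): I: 0.735141; II: 0.999997; III: 0.644068.
By total probability, P(X > 2.8) = 0.17·0.735141 + 0.22·0.999997 + 0.61·0.644068 = 0.737855.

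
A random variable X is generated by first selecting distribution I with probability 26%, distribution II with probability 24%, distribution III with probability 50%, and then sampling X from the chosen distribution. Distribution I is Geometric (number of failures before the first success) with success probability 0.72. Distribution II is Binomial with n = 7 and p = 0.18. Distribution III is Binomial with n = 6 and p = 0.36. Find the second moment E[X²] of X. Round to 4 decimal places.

3.8327

For each component E[X²] = Var + (mean)², giving I: 0.691358; II: 2.6208; III: 6.048.
Overall E[X²] = 0.26·0.691358 + 0.24·2.6208 + 0.5·6.048 = 3.83275.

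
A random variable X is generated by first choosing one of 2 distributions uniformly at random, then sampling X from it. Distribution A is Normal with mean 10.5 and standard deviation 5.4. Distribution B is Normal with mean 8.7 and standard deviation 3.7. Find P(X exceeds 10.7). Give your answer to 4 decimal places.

Conditional on each component, P(X > 10.7): A: 0.485228; B: 0.294412.
By total probability, P(X > 10.7) = 0.5·0.485228 + 0.5·0.294412 = 0.38982.

0.3898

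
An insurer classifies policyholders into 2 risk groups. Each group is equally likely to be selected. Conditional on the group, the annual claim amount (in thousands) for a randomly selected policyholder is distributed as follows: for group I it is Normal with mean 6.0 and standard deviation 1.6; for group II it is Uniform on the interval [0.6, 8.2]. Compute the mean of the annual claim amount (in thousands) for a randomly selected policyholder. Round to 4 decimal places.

Component means — I: 6; II: 4.4.
E[X] = 0.5·6 + 0.5·4.4 = 5.2.

5.2000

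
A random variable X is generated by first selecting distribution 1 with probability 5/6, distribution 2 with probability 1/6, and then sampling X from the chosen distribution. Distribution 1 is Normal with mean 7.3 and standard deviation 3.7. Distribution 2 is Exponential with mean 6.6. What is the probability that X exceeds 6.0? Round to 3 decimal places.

Conditional on each component, P(X > 6.0): 1: 0.637338; 2: 0.40289.
By total probability, P(X > 6.0) = 0.833333·0.637338 + 0.166667·0.40289 = 0.598263.

0.598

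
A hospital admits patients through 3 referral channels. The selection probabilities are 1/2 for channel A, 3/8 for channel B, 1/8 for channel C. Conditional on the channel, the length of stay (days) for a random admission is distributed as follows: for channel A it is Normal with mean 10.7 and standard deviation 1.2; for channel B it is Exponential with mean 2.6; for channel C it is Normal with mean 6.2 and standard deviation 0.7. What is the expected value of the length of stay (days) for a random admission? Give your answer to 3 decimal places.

7.100

Component means — A: 10.7; B: 2.6; C: 6.2.
E[X] = 0.5·10.7 + 0.375·2.6 + 0.125·6.2 = 7.1.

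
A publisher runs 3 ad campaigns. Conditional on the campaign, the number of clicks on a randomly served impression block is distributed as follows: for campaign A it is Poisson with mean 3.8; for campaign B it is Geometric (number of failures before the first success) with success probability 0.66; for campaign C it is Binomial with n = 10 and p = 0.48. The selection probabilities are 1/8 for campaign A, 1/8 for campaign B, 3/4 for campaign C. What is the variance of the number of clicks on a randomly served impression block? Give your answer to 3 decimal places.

Per component, A: μ=3.8, E[X²]=18.24; B: μ=0.515152, E[X²]=1.04591; C: μ=4.8, E[X²]=25.536.
E[X] = 0.125·3.8 + 0.125·0.515152 + 0.75·4.8 = 4.13939.
E[X²] = 0.125·18.24 + 0.125·1.04591 + 0.75·25.536 = 21.5627.
Var(X) = E[X²] − (E[X])² = 21.5627 − 17.1346 = 4.42816.

4.428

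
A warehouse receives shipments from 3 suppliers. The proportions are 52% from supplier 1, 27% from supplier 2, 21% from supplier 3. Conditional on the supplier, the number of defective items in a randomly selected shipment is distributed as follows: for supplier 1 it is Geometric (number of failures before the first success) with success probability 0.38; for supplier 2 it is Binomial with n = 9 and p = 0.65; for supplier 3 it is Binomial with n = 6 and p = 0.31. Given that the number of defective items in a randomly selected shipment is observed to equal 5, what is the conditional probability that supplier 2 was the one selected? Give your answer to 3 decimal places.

0.742

Likelihoods P(X=5 | ·): 1: 0.034813; 2: 0.219386; 3: 0.0118525.
Posterior ∝ prior × likelihood. Numerator for 2: 0.27·0.219386 = 0.0592343.
Normalizing constant: 0.52·0.034813 + 0.27·0.219386 + 0.21·0.0118525 = 0.0798261.
P(2 | observation) = 0.0592343 / 0.0798261 = 0.742042.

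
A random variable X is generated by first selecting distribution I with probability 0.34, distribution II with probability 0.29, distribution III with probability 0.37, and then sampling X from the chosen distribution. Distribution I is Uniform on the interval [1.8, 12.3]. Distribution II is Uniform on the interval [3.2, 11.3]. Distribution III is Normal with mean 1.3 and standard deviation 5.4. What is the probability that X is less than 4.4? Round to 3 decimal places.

Conditional on each component, P(X < 4.4): I: 0.247619; II: 0.148148; III: 0.717041.
By total probability, P(X < 4.4) = 0.34·0.247619 + 0.29·0.148148 + 0.37·0.717041 = 0.392459.

0.392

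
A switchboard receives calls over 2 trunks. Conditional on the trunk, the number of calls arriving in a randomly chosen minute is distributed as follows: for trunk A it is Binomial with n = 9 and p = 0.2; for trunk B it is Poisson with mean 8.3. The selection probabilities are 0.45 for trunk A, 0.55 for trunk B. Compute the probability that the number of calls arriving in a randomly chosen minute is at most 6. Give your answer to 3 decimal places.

0.603

Conditional on each trunk, P(X ≤ 6): A: 0.999686; B: 0.278121.
By total probability, P(X ≤ 6) = 0.45·0.999686 + 0.55·0.278121 = 0.602825.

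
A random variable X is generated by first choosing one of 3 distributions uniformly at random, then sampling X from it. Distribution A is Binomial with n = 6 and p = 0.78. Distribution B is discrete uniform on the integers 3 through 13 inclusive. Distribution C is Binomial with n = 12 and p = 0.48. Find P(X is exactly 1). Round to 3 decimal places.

0.002

Conditional on each component, P(X = 1): A: 0.0024119; B: 0; C: 0.00432971.
By total probability, P(X = 1) = 0.333333·0.0024119 + 0.333333·0 + 0.333333·0.00432971 = 0.0022472.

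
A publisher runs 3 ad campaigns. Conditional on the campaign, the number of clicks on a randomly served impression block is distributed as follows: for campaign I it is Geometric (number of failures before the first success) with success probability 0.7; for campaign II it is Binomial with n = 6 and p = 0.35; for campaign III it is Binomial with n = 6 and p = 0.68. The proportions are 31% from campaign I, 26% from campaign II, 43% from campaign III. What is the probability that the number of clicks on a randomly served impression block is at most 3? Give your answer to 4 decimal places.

Conditional on each campaign, P(X ≤ 3): I: 0.9919; II: 0.882576; III: 0.293559.
By total probability, P(X ≤ 3) = 0.31·0.9919 + 0.26·0.882576 + 0.43·0.293559 = 0.663189.

0.6632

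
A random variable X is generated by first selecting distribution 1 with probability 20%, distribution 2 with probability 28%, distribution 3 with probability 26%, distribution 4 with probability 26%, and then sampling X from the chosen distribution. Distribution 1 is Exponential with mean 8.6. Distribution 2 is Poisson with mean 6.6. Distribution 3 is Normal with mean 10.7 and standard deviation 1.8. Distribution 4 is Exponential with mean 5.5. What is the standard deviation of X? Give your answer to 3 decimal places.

Per component, 1: μ=8.6, E[X²]=147.92; 2: μ=6.6, E[X²]=50.16; 3: μ=10.7, E[X²]=117.73; 4: μ=5.5, E[X²]=60.5.
E[X] = 0.2·8.6 + 0.28·6.6 + 0.26·10.7 + 0.26·5.5 = 7.78.
E[X²] = 0.2·147.92 + 0.28·50.16 + 0.26·117.73 + 0.26·60.5 = 89.9686.
Var(X) = E[X²] − (E[X])² = 89.9686 − 60.5284 = 29.4402.
SD(X) = √29.4402 = 5.42588.

5.426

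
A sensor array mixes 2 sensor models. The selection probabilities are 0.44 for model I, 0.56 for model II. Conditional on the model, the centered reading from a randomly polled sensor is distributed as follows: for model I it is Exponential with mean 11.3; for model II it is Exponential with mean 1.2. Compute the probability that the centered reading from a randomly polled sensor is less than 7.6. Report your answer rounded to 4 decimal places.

0.7744

Conditional on each model, P(X < 7.6): I: 0.489603; II: 0.998224.
By total probability, P(X < 7.6) = 0.44·0.489603 + 0.56·0.998224 = 0.774431.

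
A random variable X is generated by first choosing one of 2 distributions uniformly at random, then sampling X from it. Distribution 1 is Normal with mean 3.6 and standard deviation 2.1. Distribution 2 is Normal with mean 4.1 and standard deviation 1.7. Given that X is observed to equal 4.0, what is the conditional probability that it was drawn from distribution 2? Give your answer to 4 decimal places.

Likelihoods f(4.0 | ·): 1: 0.186557; 2: 0.234266.
Posterior ∝ prior × likelihood. Numerator for 2: 0.5·0.234266 = 0.117133.
Normalizing constant: 0.5·0.186557 + 0.5·0.234266 = 0.210412.
P(2 | observation) = 0.117133 / 0.210412 = 0.556685.

0.5567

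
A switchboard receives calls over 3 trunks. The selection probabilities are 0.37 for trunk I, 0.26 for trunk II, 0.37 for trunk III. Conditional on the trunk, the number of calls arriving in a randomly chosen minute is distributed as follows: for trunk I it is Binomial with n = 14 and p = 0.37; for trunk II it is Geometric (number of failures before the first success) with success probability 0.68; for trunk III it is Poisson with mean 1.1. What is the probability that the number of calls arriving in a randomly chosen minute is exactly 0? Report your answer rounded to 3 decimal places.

Conditional on each trunk, P(X = 0): I: 0.00155156; II: 0.68; III: 0.332871.
By total probability, P(X = 0) = 0.37·0.00155156 + 0.26·0.68 + 0.37·0.332871 = 0.300536.

0.301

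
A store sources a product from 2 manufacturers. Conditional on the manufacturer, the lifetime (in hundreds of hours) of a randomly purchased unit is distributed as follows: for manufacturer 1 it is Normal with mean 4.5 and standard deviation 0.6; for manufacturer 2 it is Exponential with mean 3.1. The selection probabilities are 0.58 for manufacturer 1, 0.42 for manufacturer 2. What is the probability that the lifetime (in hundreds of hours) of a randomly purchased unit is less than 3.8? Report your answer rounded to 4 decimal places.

Conditional on each manufacturer, P(X < 3.8): 1: 0.121673; 2: 0.706479.
By total probability, P(X < 3.8) = 0.58·0.121673 + 0.42·0.706479 = 0.367291.

0.3673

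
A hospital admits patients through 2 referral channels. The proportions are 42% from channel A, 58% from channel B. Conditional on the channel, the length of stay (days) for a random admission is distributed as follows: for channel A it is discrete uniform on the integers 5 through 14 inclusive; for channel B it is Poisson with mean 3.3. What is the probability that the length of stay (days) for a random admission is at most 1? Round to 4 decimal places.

Conditional on each channel, P(X ≤ 1): A: 0; B: 0.158598.
By total probability, P(X ≤ 1) = 0.42·0 + 0.58·0.158598 = 0.0919866.

0.0920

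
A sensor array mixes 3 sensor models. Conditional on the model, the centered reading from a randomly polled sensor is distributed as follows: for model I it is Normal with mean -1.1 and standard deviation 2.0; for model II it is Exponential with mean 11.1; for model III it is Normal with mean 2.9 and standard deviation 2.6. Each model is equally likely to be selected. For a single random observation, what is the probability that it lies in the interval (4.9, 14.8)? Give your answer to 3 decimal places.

Conditional on each model, P(4.9 < X < 14.8): I: 0.0013499; II: 0.379512; III: 0.220876.
By total probability, P(4.9 < X < 14.8) = 0.333333·0.0013499 + 0.333333·0.379512 + 0.333333·0.220876 = 0.200579.

0.201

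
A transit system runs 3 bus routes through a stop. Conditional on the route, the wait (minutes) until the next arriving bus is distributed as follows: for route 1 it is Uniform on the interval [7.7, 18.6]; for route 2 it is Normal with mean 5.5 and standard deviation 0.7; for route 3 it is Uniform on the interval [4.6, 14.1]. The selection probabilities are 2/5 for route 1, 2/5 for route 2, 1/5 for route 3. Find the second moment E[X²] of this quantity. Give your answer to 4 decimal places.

104.4140

For each component E[X²] = Var + (mean)², giving 1: 182.823; 2: 30.74; 3: 94.9433.
Overall E[X²] = 0.4·182.823 + 0.4·30.74 + 0.2·94.9433 = 104.414.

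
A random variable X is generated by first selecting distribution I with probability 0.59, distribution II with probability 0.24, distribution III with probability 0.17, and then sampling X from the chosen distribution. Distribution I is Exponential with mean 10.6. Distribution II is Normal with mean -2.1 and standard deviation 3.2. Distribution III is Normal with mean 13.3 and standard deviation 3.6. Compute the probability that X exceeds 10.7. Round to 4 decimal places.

0.3451

Conditional on each component, P(X > 10.7): I: 0.364425; II: 3.16712e-05; III: 0.764921.
By total probability, P(X > 10.7) = 0.59·0.364425 + 0.24·3.16712e-05 + 0.17·0.764921 = 0.345055.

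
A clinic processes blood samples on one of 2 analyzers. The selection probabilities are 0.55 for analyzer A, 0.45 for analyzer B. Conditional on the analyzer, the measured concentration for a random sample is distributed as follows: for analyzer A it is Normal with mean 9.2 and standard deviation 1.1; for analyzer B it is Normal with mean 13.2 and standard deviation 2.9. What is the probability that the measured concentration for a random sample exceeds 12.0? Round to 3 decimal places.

Conditional on each analyzer, P(X > 12.0): A: 0.00545678; B: 0.660487.
By total probability, P(X > 12.0) = 0.55·0.00545678 + 0.45·0.660487 = 0.30022.

0.300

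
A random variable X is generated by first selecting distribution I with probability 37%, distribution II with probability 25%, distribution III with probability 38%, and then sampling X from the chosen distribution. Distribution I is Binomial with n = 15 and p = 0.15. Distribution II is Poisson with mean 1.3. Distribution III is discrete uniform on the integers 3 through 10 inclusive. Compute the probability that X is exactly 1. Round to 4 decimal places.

Conditional on each component, P(X = 1): I: 0.231232; II: 0.354291; III: 0.
By total probability, P(X = 1) = 0.37·0.231232 + 0.25·0.354291 + 0.38·0 = 0.174129.

0.1741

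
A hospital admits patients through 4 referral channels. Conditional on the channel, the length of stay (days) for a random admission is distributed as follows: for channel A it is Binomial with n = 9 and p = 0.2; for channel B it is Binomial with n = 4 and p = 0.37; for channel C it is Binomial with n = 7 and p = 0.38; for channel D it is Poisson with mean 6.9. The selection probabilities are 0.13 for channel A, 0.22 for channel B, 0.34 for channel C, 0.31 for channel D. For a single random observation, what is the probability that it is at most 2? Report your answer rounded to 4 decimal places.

0.4515

Conditional on each channel, P(X ≤ 2): A: 0.738198; B: 0.853613; C: 0.464113; D: 0.0319518.
By total probability, P(X ≤ 2) = 0.13·0.738198 + 0.22·0.853613 + 0.34·0.464113 + 0.31·0.0319518 = 0.451464.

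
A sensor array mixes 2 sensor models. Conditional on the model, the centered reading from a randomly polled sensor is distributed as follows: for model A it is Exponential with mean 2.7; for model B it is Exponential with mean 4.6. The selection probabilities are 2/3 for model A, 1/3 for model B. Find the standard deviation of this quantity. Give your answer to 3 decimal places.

3.566

Per component, A: μ=2.7, E[X²]=14.58; B: μ=4.6, E[X²]=42.32.
E[X] = 0.666667·2.7 + 0.333333·4.6 = 3.33333.
E[X²] = 0.666667·14.58 + 0.333333·42.32 = 23.8267.
Var(X) = E[X²] − (E[X])² = 23.8267 − 11.1111 = 12.7156.
SD(X) = √12.7156 = 3.56589.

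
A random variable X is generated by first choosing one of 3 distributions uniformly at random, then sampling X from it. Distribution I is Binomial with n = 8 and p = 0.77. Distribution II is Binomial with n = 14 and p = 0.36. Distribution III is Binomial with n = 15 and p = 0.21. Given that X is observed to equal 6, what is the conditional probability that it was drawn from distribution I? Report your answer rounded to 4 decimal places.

Likelihoods P(X=6 | ·): I: 0.308715; II: 0.183997; III: 0.0514474.
Posterior ∝ prior × likelihood. Numerator for I: 0.333333·0.308715 = 0.102905.
Normalizing constant: 0.333333·0.308715 + 0.333333·0.183997 + 0.333333·0.0514474 = 0.181386.
P(I | observation) = 0.102905 / 0.181386 = 0.567325.

0.5673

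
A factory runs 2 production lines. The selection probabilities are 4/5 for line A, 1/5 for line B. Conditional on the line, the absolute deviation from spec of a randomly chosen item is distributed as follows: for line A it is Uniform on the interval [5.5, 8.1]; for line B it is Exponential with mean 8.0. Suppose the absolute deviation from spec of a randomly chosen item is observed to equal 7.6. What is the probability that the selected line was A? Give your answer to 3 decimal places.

Likelihoods f(7.6 | ·): A: 0.384615; B: 0.0483426.
Posterior ∝ prior × likelihood. Numerator for A: 0.8·0.384615 = 0.307692.
Normalizing constant: 0.8·0.384615 + 0.2·0.0483426 = 0.317361.
P(A | observation) = 0.307692 / 0.317361 = 0.969535.

0.970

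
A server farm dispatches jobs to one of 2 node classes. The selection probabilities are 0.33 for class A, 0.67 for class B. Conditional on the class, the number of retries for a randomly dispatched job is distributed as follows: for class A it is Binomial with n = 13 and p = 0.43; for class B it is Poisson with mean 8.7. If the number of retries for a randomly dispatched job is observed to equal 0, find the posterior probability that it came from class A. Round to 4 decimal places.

Likelihoods P(X=0 | ·): A: 0.00067046; B: 0.000166586.
Posterior ∝ prior × likelihood. Numerator for A: 0.33·0.00067046 = 0.000221252.
Normalizing constant: 0.33·0.00067046 + 0.67·0.000166586 = 0.000332864.
P(A | observation) = 0.000221252 / 0.000332864 = 0.664691.

0.6647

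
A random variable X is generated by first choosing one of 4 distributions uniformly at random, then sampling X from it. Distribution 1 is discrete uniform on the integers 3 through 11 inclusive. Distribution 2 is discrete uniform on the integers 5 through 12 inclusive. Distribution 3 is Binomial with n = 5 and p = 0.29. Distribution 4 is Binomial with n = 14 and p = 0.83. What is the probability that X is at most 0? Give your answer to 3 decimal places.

0.045

Conditional on each component, P(X ≤ 0): 1: 0; 2: 0; 3: 0.180423; 4: 1.68378e-11.
By total probability, P(X ≤ 0) = 0.25·0 + 0.25·0 + 0.25·0.180423 + 0.25·1.68378e-11 = 0.0451057.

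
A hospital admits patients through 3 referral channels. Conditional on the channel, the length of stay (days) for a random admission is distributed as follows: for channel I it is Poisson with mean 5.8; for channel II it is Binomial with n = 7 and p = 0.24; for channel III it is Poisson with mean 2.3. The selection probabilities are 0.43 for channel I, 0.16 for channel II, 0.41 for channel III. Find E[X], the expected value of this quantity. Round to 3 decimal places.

Component means — I: 5.8; II: 1.68; III: 2.3.
E[X] = 0.43·5.8 + 0.16·1.68 + 0.41·2.3 = 3.7058.

3.706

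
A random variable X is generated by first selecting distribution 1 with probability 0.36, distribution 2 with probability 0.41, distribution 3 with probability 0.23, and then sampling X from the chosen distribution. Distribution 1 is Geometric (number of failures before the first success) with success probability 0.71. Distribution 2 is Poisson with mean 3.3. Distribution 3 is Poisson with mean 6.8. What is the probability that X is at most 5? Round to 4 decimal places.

Conditional on each component, P(X ≤ 5): 1: 0.999405; 2: 0.882877; 3: 0.326977.
By total probability, P(X ≤ 5) = 0.36·0.999405 + 0.41·0.882877 + 0.23·0.326977 = 0.79697.

0.7970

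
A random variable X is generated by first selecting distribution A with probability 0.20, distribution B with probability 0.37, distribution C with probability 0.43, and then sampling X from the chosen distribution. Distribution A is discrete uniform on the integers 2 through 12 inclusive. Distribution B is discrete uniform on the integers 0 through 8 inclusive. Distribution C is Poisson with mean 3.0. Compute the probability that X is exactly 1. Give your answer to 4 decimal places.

0.1053

Conditional on each component, P(X = 1): A: 0; B: 0.111111; C: 0.149361.
By total probability, P(X = 1) = 0.2·0 + 0.37·0.111111 + 0.43·0.149361 = 0.105336.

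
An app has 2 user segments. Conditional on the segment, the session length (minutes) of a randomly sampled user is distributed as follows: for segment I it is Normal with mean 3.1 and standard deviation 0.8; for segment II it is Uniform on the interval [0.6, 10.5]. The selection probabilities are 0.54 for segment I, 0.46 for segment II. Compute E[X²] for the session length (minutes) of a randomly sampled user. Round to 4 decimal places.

23.4612

For each component E[X²] = Var + (mean)², giving I: 10.25; II: 38.97.
Overall E[X²] = 0.54·10.25 + 0.46·38.97 = 23.4612.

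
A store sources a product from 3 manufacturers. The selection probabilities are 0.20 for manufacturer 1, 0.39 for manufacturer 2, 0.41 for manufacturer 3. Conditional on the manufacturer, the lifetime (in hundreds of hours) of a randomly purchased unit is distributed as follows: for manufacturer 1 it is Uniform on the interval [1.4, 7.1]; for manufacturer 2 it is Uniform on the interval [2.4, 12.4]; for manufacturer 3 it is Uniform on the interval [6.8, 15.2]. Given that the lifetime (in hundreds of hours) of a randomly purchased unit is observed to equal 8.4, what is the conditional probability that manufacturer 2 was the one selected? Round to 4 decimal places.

0.4441

Likelihoods f(8.4 | ·): 1: 0; 2: 0.1; 3: 0.119048.
Posterior ∝ prior × likelihood. Numerator for 2: 0.39·0.1 = 0.039.
Normalizing constant: 0.2·0 + 0.39·0.1 + 0.41·0.119048 = 0.0878095.
P(2 | observation) = 0.039 / 0.0878095 = 0.444143.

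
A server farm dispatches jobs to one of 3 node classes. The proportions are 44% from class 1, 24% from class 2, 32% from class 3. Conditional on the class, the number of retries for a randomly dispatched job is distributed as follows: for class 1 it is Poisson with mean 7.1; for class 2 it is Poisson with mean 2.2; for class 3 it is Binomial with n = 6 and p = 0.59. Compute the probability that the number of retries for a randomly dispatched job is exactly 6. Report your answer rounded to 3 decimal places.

Conditional on each class, P(X = 6): 1: 0.1468; 2: 0.0174484; 3: 0.0421805.
By total probability, P(X = 6) = 0.44·0.1468 + 0.24·0.0174484 + 0.32·0.0421805 = 0.0822775.

0.082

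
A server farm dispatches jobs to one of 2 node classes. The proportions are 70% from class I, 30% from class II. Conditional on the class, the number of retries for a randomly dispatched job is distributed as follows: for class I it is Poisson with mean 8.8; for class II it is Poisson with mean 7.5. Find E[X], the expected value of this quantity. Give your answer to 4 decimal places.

Component means — I: 8.8; II: 7.5.
E[X] = 0.7·8.8 + 0.3·7.5 = 8.41.

8.4100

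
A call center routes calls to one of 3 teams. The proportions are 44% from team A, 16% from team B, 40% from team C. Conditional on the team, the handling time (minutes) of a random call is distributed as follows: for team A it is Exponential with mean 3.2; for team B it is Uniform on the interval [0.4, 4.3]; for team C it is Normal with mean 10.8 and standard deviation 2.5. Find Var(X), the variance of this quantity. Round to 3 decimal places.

21.995

Per component, A: μ=3.2, E[X²]=20.48; B: μ=2.35, E[X²]=6.79; C: μ=10.8, E[X²]=122.89.
E[X] = 0.44·3.2 + 0.16·2.35 + 0.4·10.8 = 6.104.
E[X²] = 0.44·20.48 + 0.16·6.79 + 0.4·122.89 = 59.2536.
Var(X) = E[X²] − (E[X])² = 59.2536 − 37.2588 = 21.9948.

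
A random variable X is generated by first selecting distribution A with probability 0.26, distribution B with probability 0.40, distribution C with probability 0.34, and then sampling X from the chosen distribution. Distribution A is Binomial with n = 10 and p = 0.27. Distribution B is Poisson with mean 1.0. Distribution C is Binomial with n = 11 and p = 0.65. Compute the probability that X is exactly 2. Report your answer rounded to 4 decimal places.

0.1430

Conditional on each component, P(X = 2): A: 0.264559; B: 0.18394; C: 0.00183148.
By total probability, P(X = 2) = 0.26·0.264559 + 0.4·0.18394 + 0.34·0.00183148 = 0.142984.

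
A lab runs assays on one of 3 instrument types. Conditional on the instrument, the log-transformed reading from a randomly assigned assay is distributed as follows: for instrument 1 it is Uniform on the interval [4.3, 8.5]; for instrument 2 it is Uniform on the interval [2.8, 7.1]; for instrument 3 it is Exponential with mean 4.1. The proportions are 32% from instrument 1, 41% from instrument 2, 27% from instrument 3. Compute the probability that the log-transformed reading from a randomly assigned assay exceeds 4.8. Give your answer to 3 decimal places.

Conditional on each instrument, P(X > 4.8): 1: 0.880952; 2: 0.534884; 3: 0.31014.
By total probability, P(X > 4.8) = 0.32·0.880952 + 0.41·0.534884 + 0.27·0.31014 = 0.584945.

0.585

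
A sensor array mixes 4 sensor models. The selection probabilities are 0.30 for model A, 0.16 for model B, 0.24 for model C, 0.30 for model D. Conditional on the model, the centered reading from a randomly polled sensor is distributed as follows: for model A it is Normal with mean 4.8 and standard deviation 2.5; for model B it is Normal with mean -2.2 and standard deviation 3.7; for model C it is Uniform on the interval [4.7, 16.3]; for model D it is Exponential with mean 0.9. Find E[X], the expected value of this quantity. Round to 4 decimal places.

Component means — A: 4.8; B: -2.2; C: 10.5; D: 0.9.
E[X] = 0.3·4.8 + 0.16·-2.2 + 0.24·10.5 + 0.3·0.9 = 3.878.

3.8780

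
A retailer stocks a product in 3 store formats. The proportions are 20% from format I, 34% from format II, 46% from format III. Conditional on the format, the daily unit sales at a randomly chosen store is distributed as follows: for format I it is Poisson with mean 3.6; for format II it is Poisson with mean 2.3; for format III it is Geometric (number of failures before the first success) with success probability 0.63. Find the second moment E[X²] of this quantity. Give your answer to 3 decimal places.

6.480

For each component E[X²] = Var + (mean)², giving I: 16.56; II: 7.59; III: 1.27715.
Overall E[X²] = 0.2·16.56 + 0.34·7.59 + 0.46·1.27715 = 6.48009.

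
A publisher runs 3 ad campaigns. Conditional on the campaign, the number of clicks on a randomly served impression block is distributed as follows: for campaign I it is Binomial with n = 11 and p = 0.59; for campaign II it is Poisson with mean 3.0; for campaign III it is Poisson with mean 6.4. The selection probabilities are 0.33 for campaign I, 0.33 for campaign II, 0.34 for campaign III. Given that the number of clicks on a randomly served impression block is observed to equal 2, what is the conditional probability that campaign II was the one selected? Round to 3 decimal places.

Likelihoods P(X=2 | ·): I: 0.00626789; II: 0.224042; III: 0.0340287.
Posterior ∝ prior × likelihood. Numerator for II: 0.33·0.224042 = 0.0739338.
Normalizing constant: 0.33·0.00626789 + 0.33·0.224042 + 0.34·0.0340287 = 0.087572.
P(II | observation) = 0.0739338 / 0.087572 = 0.844263.

0.844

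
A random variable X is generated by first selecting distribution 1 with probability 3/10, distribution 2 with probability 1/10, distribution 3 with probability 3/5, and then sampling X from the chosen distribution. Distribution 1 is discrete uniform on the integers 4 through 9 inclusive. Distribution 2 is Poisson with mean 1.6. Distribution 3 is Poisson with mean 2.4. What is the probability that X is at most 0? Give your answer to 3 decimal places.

0.075

Conditional on each component, P(X ≤ 0): 1: 0; 2: 0.201897; 3: 0.090718.
By total probability, P(X ≤ 0) = 0.3·0 + 0.1·0.201897 + 0.6·0.090718 = 0.0746204.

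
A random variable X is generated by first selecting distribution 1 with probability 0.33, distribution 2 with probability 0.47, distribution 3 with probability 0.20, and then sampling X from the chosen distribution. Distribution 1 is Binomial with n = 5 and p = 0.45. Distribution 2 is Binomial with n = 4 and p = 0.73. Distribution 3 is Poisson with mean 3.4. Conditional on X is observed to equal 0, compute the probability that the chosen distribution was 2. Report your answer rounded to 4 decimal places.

0.0969

Likelihoods P(X=0 | ·): 1: 0.0503284; 2: 0.00531441; 3: 0.0333733.
Posterior ∝ prior × likelihood. Numerator for 2: 0.47·0.00531441 = 0.00249777.
Normalizing constant: 0.33·0.0503284 + 0.47·0.00531441 + 0.2·0.0333733 = 0.0257808.
P(2 | observation) = 0.00249777 / 0.0257808 = 0.096885.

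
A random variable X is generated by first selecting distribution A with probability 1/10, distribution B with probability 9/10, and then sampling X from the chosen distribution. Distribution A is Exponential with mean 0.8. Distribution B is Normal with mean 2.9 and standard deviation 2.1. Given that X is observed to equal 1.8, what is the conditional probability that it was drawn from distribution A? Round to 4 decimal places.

Likelihoods f(1.8 | ·): A: 0.131749; B: 0.165619.
Posterior ∝ prior × likelihood. Numerator for A: 0.1·0.131749 = 0.0131749.
Normalizing constant: 0.1·0.131749 + 0.9·0.165619 = 0.162232.
P(A | observation) = 0.0131749 / 0.162232 = 0.0812102.

0.0812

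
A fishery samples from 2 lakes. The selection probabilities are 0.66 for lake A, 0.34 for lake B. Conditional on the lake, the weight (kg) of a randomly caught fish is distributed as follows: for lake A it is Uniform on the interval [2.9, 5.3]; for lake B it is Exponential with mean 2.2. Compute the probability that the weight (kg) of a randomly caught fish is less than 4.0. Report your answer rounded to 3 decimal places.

Conditional on each lake, P(X < 4.0): A: 0.458333; B: 0.837679.
By total probability, P(X < 4.0) = 0.66·0.458333 + 0.34·0.837679 = 0.587311.

0.587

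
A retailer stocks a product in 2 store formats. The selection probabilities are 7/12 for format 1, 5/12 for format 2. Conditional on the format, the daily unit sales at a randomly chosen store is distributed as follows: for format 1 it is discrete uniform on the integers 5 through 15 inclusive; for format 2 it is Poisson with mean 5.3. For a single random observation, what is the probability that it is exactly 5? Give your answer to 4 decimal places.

Conditional on each format, P(X = 5): 1: 0.0909091; 2: 0.173955.
By total probability, P(X = 5) = 0.583333·0.0909091 + 0.416667·0.173955 = 0.125512.

0.1255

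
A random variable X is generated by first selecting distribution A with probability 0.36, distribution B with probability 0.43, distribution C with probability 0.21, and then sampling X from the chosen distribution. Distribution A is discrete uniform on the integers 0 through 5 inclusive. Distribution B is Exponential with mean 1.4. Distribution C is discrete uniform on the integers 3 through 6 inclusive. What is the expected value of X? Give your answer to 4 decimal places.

Component means — A: 2.5; B: 1.4; C: 4.5.
E[X] = 0.36·2.5 + 0.43·1.4 + 0.21·4.5 = 2.447.

2.4470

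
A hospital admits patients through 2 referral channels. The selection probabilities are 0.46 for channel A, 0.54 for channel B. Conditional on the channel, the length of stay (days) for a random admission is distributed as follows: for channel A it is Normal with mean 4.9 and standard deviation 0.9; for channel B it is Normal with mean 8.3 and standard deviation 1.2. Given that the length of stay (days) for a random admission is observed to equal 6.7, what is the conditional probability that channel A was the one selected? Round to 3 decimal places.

Likelihoods f(6.7 | ·): A: 0.05999; B: 0.136675.
Posterior ∝ prior × likelihood. Numerator for A: 0.46·0.05999 = 0.0275954.
Normalizing constant: 0.46·0.05999 + 0.54·0.136675 = 0.1014.
P(A | observation) = 0.0275954 / 0.1014 = 0.272144.

0.272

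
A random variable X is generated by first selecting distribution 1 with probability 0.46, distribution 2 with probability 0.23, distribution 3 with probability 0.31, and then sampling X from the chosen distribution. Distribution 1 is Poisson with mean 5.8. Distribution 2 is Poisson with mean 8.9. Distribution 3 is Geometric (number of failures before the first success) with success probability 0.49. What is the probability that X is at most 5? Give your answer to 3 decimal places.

0.553

Conditional on each component, P(X ≤ 5): 1: 0.478315; 2: 0.1219; 3: 0.982404.
By total probability, P(X ≤ 5) = 0.46·0.478315 + 0.23·0.1219 + 0.31·0.982404 = 0.552607.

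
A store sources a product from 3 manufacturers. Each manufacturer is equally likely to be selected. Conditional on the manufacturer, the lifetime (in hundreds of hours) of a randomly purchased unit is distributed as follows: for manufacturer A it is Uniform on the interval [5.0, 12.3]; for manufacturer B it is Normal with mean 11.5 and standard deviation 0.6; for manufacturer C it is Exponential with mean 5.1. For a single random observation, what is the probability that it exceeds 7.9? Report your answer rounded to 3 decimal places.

Conditional on each manufacturer, P(X > 7.9): A: 0.60274; B: 1; C: 0.212456.
By total probability, P(X > 7.9) = 0.333333·0.60274 + 0.333333·1 + 0.333333·0.212456 = 0.605065.

0.605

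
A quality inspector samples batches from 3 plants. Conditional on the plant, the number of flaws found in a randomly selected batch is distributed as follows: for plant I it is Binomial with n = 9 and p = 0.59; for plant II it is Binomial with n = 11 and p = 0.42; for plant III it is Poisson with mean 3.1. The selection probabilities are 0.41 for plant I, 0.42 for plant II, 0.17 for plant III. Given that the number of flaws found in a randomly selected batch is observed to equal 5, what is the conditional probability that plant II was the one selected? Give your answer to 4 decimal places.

Likelihoods P(X=5 | ·): I: 0.254546; II: 0.229856; III: 0.107477.
Posterior ∝ prior × likelihood. Numerator for II: 0.42·0.229856 = 0.0965396.
Normalizing constant: 0.41·0.254546 + 0.42·0.229856 + 0.17·0.107477 = 0.219174.
P(II | observation) = 0.0965396 / 0.219174 = 0.440469.

0.4405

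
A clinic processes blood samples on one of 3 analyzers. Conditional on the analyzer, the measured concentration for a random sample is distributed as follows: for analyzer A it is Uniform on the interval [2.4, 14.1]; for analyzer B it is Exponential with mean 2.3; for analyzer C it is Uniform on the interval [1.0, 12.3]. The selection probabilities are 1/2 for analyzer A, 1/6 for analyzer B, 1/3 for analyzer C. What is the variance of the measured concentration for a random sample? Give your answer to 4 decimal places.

Per component, A: μ=8.25, E[X²]=79.47; B: μ=2.3, E[X²]=10.58; C: μ=6.65, E[X²]=54.8633.
E[X] = 0.5·8.25 + 0.166667·2.3 + 0.333333·6.65 = 6.725.
E[X²] = 0.5·79.47 + 0.166667·10.58 + 0.333333·54.8633 = 59.7861.
Var(X) = E[X²] − (E[X])² = 59.7861 − 45.2256 = 14.5605.

14.5605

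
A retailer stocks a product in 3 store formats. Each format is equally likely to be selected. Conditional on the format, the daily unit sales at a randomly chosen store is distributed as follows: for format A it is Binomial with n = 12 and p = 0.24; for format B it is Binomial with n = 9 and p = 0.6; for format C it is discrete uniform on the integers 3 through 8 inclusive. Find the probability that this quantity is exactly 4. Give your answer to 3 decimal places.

Conditional on each format, P(X = 4): A: 0.182793; B: 0.167215; C: 0.166667.
By total probability, P(X = 4) = 0.333333·0.182793 + 0.333333·0.167215 + 0.333333·0.166667 = 0.172225.

0.172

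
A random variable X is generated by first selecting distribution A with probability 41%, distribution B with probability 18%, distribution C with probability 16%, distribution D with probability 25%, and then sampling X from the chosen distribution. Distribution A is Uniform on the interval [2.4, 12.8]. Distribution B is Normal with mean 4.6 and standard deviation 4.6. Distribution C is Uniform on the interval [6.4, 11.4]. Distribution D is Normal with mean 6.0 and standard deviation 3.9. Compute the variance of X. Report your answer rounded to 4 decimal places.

Per component, A: μ=7.6, E[X²]=66.7733; B: μ=4.6, E[X²]=42.32; C: μ=8.9, E[X²]=81.2933; D: μ=6, E[X²]=51.21.
E[X] = 0.41·7.6 + 0.18·4.6 + 0.16·8.9 + 0.25·6 = 6.868.
E[X²] = 0.41·66.7733 + 0.18·42.32 + 0.16·81.2933 + 0.25·51.21 = 60.8041.
Var(X) = E[X²] − (E[X])² = 60.8041 − 47.1694 = 13.6347.

13.6347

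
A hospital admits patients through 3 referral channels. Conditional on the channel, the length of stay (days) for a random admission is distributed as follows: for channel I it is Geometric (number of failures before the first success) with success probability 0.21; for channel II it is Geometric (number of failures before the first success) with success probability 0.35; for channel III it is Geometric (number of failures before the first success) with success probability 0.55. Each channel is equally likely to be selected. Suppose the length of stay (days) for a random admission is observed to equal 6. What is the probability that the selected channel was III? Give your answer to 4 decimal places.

0.0557

Likelihoods P(X=6 | ·): I: 0.0510484; II: 0.0263966; III: 0.00456707.
Posterior ∝ prior × likelihood. Numerator for III: 0.333333·0.00456707 = 0.00152236.
Normalizing constant: 0.333333·0.0510484 + 0.333333·0.0263966 + 0.333333·0.00456707 = 0.0273373.
P(III | observation) = 0.00152236 / 0.0273373 = 0.0556878.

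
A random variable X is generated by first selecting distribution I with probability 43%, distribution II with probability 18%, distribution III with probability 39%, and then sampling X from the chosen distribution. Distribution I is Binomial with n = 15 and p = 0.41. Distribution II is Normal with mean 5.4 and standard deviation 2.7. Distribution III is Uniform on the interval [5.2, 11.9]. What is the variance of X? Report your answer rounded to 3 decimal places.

Per component, I: μ=6.15, E[X²]=41.451; II: μ=5.4, E[X²]=36.45; III: μ=8.55, E[X²]=76.8433.
E[X] = 0.43·6.15 + 0.18·5.4 + 0.39·8.55 = 6.951.
E[X²] = 0.43·41.451 + 0.18·36.45 + 0.39·76.8433 = 54.3538.
Var(X) = E[X²] − (E[X])² = 54.3538 − 48.3164 = 6.03743.

6.037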